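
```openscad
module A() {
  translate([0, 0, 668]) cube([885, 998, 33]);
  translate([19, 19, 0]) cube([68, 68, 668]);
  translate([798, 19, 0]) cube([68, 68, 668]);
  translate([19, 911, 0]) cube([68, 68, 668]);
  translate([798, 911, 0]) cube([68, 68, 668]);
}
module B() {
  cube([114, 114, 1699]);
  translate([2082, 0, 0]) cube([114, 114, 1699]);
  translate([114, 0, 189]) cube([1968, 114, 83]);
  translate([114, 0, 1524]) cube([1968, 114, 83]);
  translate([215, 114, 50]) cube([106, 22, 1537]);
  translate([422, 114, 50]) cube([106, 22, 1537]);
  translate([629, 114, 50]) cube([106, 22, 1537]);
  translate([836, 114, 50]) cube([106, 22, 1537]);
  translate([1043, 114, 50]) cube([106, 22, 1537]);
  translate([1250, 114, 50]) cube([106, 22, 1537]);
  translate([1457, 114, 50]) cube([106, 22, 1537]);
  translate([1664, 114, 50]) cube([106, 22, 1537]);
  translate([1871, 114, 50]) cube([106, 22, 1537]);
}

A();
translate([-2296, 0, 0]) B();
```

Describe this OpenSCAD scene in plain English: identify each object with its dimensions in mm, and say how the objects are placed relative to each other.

A is a table: top 885 mm (x) × 998 mm (y), 33 mm thick, upper face at z = 701 mm, on four 68×68 mm square legs, each inset 19 mm from the nearest pair of top edges, running from z = 0 to the bottom of the top.

B is a fence section. Two 114×114 mm posts, 1699 mm tall, stand on the floor with a clear span of 1968 mm between their inner faces. Two horizontal rails of 114×83 mm section span the gap between the posts with their undersides at z = 189 mm and z = 1524 mm, flush with the posts' −y face. 9 pickets, each 106 mm wide, 22 mm thick and 1537 mm tall, are fixed to the +y face of the rails with their bottoms at z = 50 mm, evenly spaced across the span with equal gaps (rounded down to the nearest mm) at the −x end and between each pair — any rounding remainder accumulates at the +x end.

The fence section is on the floor beside the table on its −x side.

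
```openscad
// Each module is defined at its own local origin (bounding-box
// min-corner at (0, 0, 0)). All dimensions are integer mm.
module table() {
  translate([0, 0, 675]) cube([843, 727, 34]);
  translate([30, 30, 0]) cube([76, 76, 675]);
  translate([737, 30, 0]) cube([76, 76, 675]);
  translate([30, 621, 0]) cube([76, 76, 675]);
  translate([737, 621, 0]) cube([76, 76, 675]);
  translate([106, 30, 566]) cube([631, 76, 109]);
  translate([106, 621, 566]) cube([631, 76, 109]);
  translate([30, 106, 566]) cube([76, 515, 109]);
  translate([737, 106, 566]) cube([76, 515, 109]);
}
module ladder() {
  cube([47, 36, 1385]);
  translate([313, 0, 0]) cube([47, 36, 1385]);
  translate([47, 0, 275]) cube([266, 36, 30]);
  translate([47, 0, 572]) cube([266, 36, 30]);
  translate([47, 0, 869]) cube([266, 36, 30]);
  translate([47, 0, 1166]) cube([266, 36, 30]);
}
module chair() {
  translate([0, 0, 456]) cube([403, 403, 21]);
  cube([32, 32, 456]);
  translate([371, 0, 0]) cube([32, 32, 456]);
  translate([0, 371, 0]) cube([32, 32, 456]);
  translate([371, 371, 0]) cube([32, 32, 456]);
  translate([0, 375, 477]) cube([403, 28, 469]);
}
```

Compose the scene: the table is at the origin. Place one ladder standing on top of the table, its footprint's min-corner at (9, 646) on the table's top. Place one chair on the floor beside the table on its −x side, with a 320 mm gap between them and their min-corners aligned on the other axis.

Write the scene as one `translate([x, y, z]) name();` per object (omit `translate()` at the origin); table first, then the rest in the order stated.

table();
translate([9, 646, 709]) ladder();
translate([-723, 0, 0]) chair();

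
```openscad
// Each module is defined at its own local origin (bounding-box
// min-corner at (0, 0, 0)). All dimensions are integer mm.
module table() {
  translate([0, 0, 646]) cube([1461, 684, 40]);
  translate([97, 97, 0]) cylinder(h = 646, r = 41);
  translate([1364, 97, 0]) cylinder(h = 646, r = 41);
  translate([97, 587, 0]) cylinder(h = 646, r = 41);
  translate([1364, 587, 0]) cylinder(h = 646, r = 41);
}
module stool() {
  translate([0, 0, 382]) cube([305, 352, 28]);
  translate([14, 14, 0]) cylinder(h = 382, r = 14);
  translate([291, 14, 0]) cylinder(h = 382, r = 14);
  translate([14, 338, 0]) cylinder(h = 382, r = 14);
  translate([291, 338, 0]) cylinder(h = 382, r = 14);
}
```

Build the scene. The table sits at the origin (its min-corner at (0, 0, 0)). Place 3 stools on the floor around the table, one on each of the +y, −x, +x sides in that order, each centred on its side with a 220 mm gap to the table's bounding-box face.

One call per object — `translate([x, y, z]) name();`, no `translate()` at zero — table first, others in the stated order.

table();
translate([578, 904, 0]) stool();
translate([-525, 166, 0]) stool();
translate([1681, 166, 0]) stool();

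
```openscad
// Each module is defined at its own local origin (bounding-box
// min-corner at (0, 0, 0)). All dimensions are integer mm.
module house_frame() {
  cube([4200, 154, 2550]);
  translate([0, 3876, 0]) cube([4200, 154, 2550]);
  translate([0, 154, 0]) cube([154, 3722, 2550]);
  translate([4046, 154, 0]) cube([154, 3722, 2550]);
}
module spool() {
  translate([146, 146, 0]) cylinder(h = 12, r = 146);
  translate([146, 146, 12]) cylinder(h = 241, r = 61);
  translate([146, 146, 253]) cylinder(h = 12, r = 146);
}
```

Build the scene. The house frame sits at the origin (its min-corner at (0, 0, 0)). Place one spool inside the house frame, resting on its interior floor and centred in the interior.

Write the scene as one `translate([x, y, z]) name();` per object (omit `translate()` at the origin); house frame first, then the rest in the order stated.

house_frame();
translate([1954, 1869, 0]) spool();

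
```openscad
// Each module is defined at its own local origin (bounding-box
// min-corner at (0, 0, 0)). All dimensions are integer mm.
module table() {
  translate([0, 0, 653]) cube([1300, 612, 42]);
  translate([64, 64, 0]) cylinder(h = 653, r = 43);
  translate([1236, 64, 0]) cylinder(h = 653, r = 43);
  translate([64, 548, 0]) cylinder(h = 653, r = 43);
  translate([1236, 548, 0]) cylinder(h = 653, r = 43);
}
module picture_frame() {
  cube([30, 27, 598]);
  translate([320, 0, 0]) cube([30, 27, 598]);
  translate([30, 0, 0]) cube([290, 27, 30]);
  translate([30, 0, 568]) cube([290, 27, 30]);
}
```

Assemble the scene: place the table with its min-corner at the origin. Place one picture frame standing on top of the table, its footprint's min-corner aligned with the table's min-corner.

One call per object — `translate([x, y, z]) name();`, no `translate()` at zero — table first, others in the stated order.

table();
translate([0, 0, 695]) picture_frame();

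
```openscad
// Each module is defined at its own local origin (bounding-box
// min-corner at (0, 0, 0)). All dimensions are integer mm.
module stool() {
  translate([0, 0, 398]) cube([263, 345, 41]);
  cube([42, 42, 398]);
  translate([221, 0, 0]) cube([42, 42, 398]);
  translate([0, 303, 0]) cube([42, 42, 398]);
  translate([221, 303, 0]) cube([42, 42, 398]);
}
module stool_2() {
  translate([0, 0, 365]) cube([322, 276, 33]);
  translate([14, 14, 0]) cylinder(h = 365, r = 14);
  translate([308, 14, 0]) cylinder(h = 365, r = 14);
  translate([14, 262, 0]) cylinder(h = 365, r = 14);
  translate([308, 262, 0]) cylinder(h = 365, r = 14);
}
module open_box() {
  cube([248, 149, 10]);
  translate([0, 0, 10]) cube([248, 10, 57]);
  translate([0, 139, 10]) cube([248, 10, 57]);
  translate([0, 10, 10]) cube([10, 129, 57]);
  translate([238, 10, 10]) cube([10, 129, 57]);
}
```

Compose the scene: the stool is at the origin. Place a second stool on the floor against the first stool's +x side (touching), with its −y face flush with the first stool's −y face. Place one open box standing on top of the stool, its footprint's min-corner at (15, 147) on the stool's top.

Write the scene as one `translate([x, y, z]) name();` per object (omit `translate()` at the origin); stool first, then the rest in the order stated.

stool();
translate([263, 0, 0]) stool_2();
translate([15, 147, 439]) open_box();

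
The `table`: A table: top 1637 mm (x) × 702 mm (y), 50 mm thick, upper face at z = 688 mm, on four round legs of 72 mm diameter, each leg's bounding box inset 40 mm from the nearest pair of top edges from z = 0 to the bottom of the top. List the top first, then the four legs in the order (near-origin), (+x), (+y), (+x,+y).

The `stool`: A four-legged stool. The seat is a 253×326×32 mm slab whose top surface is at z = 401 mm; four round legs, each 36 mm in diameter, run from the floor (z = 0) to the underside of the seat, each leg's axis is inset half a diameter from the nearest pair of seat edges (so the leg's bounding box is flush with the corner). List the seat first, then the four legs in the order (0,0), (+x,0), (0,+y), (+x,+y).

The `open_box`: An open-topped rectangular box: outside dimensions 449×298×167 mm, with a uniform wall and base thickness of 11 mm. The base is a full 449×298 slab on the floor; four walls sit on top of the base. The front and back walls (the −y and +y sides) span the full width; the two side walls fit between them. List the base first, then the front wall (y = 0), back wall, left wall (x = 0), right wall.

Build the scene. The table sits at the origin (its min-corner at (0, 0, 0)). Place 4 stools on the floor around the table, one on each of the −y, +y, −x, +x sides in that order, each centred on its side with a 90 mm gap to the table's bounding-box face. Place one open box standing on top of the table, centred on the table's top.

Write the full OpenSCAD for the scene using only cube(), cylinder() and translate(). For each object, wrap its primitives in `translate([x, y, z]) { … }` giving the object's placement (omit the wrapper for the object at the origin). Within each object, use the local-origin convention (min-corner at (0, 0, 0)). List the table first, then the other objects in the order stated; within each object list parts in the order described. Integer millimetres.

translate([0, 0, 638]) cube([1637, 702, 50]);
translate([76, 76, 0]) cylinder(h = 638, r = 36);
translate([1561, 76, 0]) cylinder(h = 638, r = 36);
translate([76, 626, 0]) cylinder(h = 638, r = 36);
translate([1561, 626, 0]) cylinder(h = 638, r = 36);
translate([692, -416, 0]) {
  translate([0, 0, 369]) cube([253, 326, 32]);
  translate([18, 18, 0]) cylinder(h = 369, r = 18);
  translate([235, 18, 0]) cylinder(h = 369, r = 18);
  translate([18, 308, 0]) cylinder(h = 369, r = 18);
  translate([235, 308, 0]) cylinder(h = 369, r = 18);
}
translate([692, 792, 0]) {
  translate([0, 0, 369]) cube([253, 326, 32]);
  translate([18, 18, 0]) cylinder(h = 369, r = 18);
  translate([235, 18, 0]) cylinder(h = 369, r = 18);
  translate([18, 308, 0]) cylinder(h = 369, r = 18);
  translate([235, 308, 0]) cylinder(h = 369, r = 18);
}
translate([-343, 188, 0]) {
  translate([0, 0, 369]) cube([253, 326, 32]);
  translate([18, 18, 0]) cylinder(h = 369, r = 18);
  translate([235, 18, 0]) cylinder(h = 369, r = 18);
  translate([18, 308, 0]) cylinder(h = 369, r = 18);
  translate([235, 308, 0]) cylinder(h = 369, r = 18);
}
translate([1727, 188, 0]) {
  translate([0, 0, 369]) cube([253, 326, 32]);
  translate([18, 18, 0]) cylinder(h = 369, r = 18);
  translate([235, 18, 0]) cylinder(h = 369, r = 18);
  translate([18, 308, 0]) cylinder(h = 369, r = 18);
  translate([235, 308, 0]) cylinder(h = 369, r = 18);
}
translate([594, 202, 688]) {
  cube([449, 298, 11]);
  translate([0, 0, 11]) cube([449, 11, 156]);
  translate([0, 287, 11]) cube([449, 11, 156]);
  translate([0, 11, 11]) cube([11, 276, 156]);
  translate([438, 11, 11]) cube([11, 276, 156]);
}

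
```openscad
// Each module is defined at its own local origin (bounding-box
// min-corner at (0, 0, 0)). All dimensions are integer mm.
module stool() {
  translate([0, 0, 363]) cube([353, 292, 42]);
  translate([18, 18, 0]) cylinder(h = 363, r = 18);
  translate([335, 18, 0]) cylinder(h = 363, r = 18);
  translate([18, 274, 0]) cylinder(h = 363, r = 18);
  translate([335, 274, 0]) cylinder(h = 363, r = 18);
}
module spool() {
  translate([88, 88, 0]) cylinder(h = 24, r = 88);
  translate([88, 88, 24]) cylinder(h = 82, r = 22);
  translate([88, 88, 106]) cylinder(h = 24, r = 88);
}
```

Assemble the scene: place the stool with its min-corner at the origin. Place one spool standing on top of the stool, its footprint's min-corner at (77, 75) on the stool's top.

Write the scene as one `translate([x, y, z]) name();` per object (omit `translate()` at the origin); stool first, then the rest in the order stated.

stool();
translate([77, 75, 405]) spool();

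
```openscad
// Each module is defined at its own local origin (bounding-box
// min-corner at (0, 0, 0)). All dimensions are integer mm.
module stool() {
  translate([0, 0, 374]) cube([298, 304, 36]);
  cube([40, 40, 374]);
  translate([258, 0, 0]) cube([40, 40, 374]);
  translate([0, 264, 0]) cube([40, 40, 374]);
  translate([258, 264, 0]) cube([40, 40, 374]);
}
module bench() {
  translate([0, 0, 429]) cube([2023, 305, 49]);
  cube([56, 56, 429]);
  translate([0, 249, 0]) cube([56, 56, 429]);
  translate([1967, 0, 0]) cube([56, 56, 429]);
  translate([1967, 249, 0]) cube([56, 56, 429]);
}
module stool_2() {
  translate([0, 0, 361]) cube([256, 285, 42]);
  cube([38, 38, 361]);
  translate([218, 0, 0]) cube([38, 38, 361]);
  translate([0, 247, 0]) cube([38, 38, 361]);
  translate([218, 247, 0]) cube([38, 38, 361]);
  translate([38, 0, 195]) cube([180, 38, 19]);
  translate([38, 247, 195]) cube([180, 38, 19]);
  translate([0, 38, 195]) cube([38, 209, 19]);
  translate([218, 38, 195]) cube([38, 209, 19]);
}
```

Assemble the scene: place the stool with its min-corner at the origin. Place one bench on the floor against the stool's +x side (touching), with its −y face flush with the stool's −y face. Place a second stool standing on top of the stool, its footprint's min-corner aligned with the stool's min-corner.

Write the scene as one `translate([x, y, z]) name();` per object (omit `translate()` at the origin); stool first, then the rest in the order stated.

stool();
translate([298, 0, 0]) bench();
translate([0, 0, 410]) stool_2();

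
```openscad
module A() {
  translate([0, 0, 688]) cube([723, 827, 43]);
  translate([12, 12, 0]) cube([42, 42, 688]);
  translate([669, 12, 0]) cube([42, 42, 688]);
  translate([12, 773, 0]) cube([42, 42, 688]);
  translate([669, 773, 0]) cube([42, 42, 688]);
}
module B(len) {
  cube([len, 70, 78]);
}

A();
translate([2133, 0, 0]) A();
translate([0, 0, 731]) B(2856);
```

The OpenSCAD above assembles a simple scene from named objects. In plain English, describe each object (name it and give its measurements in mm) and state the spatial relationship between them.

A is a table with a 723×827 mm rectangular top, 43 mm thick, top surface at z = 731 mm, supported by four 42×42 mm square legs, each inset 12 mm from the nearest pair of top edges, running from the floor.

B is a rectangular beam 2856 mm long (x), 70 mm deep (y), 78 mm thick (z).

The beam spans the tops of two tables placed 1410 mm apart, resting at z = 731 mm.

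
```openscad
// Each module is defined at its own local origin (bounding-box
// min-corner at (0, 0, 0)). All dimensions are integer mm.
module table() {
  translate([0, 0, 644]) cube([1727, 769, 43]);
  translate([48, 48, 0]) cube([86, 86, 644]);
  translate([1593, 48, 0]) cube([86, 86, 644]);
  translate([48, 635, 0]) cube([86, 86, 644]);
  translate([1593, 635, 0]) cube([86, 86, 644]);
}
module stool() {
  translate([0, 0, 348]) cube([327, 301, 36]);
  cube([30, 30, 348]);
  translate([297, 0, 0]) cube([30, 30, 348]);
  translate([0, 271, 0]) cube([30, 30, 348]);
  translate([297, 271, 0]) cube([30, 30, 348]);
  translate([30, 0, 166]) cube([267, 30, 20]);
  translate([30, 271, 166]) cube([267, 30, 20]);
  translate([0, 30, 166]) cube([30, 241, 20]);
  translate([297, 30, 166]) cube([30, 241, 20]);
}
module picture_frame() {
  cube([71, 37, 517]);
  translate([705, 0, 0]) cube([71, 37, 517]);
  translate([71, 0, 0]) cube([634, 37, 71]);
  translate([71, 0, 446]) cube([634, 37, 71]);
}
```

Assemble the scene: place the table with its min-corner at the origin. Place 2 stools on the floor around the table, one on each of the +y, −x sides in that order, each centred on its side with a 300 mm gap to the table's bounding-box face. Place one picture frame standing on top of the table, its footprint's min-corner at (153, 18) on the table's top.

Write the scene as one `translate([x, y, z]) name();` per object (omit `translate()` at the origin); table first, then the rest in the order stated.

table();
translate([700, 1069, 0]) stool();
translate([-627, 234, 0]) stool();
translate([153, 18, 687]) picture_frame();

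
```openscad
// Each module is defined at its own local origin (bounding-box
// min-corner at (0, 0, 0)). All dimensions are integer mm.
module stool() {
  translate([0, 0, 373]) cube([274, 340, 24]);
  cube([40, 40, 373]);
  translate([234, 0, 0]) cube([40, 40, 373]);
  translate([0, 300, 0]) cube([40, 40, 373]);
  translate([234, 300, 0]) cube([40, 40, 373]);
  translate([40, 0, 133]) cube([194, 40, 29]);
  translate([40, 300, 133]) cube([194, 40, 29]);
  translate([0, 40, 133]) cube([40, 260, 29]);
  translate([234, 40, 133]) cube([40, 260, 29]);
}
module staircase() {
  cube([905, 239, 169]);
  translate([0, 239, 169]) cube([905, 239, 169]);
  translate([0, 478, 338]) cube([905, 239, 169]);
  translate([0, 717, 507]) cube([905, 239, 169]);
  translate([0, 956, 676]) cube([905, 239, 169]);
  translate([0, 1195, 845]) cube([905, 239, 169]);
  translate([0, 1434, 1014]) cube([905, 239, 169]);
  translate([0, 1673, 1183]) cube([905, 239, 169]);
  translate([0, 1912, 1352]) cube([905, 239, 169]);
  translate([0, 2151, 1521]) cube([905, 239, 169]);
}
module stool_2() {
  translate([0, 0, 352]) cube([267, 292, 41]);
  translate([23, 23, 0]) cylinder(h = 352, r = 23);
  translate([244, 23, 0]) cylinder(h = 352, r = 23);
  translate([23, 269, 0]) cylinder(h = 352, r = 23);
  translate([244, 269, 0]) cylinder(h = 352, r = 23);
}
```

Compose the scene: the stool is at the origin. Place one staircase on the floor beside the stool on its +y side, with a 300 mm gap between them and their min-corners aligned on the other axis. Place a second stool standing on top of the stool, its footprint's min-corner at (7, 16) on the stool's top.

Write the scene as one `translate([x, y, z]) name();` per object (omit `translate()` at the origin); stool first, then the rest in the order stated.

stool();
translate([0, 640, 0]) staircase();
translate([7, 16, 397]) stool_2();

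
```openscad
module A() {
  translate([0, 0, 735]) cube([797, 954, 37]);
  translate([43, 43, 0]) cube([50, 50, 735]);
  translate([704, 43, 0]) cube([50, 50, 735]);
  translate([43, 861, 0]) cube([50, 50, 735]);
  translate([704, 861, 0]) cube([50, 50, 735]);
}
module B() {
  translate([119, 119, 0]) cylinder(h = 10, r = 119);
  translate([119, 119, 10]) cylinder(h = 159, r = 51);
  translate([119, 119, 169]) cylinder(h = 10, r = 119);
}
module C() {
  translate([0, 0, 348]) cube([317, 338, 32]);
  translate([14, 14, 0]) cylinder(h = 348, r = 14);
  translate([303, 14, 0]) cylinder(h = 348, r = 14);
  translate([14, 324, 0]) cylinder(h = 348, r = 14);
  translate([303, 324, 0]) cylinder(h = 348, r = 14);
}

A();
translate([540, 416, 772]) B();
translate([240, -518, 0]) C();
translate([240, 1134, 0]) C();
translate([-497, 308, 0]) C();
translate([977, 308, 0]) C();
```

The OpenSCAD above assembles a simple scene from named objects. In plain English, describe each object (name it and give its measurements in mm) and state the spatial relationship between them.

A is a rectangular dining table. The top is 797×954×37 mm with its upper surface at z = 772 mm. It stands on four 50×50 mm square legs, each inset 43 mm from the nearest pair of top edges, running from the floor to the underside of the top.

B is a spool: two coaxial disc flanges of radius 119 mm and thickness 10 mm, joined by a core cylinder of radius 51 mm and height 159 mm. The lower flange rests on z = 0 and the three cylinders share a vertical axis.

C is a four-legged stool. The seat is a 317×338×32 mm slab whose top surface is at z = 380 mm; four round legs, each 28 mm in diameter, run from the floor (z = 0) to the underside of the seat, each leg's axis is inset half a diameter from the nearest pair of seat edges (so the leg's bounding box is flush with the corner).

The spool is on top of the table. Four stools sit around the table at the −y, +y, −x, +x sides.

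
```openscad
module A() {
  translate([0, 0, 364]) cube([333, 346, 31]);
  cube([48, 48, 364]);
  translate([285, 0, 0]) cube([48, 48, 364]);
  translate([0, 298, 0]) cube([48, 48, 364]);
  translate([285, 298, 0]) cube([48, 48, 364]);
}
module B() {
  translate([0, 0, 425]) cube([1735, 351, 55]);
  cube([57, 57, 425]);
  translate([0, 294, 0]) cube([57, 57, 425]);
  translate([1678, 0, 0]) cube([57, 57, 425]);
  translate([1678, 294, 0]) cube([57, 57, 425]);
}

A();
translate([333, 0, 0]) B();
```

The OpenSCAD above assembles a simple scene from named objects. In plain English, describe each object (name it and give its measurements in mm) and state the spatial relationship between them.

A is a four-legged stool. The seat is 333×346 mm, 31 mm thick, top at z = 395 mm. It stands on four square legs, each 48×48 mm in cross-section, from z = 0 to the seat underside, each flush with a corner of the seat.

B is a long wooden bench with a 1735 mm (x) × 351 mm (y) seat, 55 mm thick, its top surface 480 mm above the floor. Four 57 mm square legs at the seat corners, flush with the edges, run from z = 0 to the seat underside.

The bench is against the stool's +x side, with their −y faces flush.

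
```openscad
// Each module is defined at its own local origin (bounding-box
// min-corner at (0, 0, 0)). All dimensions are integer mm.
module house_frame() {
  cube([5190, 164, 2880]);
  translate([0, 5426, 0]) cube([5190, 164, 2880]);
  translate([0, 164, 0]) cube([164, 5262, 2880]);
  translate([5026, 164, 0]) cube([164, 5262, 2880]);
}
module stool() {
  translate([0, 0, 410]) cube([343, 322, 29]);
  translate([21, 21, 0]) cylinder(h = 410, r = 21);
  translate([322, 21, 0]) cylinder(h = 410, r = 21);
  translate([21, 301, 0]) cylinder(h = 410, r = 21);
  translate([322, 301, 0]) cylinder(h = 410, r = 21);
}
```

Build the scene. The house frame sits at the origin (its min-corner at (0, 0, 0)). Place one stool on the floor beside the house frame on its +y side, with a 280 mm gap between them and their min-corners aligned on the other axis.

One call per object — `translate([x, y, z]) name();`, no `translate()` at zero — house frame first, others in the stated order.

house_frame();
translate([0, 5870, 0]) stool();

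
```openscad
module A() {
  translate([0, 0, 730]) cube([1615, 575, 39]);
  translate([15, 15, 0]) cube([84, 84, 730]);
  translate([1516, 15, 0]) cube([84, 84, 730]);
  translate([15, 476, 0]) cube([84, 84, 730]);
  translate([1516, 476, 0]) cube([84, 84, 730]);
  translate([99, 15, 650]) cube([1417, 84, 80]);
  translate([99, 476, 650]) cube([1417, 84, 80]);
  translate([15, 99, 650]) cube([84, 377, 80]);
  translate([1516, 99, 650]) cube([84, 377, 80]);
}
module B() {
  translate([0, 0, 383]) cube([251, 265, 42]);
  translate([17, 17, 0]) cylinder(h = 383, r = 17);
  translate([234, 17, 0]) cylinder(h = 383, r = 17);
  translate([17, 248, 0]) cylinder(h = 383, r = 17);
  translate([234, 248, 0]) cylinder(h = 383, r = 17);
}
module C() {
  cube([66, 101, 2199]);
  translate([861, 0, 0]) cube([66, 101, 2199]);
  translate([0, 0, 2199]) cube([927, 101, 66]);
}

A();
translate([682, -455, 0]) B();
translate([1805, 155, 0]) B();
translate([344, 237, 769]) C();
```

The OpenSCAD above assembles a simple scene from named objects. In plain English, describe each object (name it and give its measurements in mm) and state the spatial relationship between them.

A is a rectangular dining table. The top is 1615×575×39 mm with its upper surface at z = 769 mm. It stands on four 84×84 mm square legs, each inset 15 mm from the nearest pair of top edges, running from the floor to the underside of the top. Four apron rails, 84 mm thick and 80 mm tall, run between adjacent legs with their top edges flush with the underside of the top and their outer faces flush with the legs' outer faces.

B is a simple wooden stool: a rectangular seat 251 mm (x) by 265 mm (y), 42 mm thick, top face at z = 425 mm, on four round legs, each 34 mm in diameter. The legs rest on z = 0, each leg's axis is inset half a diameter from the nearest pair of seat edges (so the leg's bounding box is flush with the corner).

C is a rectangular door frame: two vertical jambs of 66×101 mm section, 2199 mm tall, with a clear opening 795 mm wide between their inner faces. A header 66 mm tall and 101 mm deep lies on top of the jambs and spans the full outside width.

Two stools sit around the table at the −y, +x sides. The door frame is on top of the table, centred.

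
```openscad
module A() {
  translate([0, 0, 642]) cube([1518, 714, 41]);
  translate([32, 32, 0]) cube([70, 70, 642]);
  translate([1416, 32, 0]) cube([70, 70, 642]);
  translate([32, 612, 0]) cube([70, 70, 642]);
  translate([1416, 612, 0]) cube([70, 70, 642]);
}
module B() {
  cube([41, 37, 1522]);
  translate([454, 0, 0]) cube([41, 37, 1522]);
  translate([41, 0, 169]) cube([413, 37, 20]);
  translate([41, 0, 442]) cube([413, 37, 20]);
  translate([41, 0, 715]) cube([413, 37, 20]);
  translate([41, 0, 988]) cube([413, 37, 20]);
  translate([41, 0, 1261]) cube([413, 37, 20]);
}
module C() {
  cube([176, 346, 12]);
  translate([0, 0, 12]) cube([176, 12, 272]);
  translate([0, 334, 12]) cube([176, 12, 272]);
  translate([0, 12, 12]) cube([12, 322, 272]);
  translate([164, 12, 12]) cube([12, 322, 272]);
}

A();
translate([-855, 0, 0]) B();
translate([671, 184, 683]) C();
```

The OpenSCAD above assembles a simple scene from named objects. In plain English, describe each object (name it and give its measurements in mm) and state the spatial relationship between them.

A is a rectangular dining table. The top is 1518×714×41 mm with its upper surface at z = 683 mm. It stands on four 70×70 mm square legs, each inset 32 mm from the nearest pair of top edges, running from the floor to the underside of the top.

B is a straight ladder. Two 41×37 mm vertical rails, 1522 mm tall, stand 495 mm apart (outside-to-outside) with their front faces coplanar on the −y side. 5 rungs, each 37 mm deep and 20 mm tall, span between the inner faces of the rails, front faces flush with the rails. The lowest rung's underside is at z = 169 mm and rungs are spaced 273 mm apart (underside to underside).

C is an open-topped rectangular box: outside dimensions 176×346×284 mm, with a uniform wall and base thickness of 12 mm. The base is a full 176×346 slab on the floor; four walls sit on top of the base. The front and back walls (the −y and +y sides) span the full width; the two side walls fit between them.

The ladder is on the floor beside the table on its −x side. The open box is on top of the table, centred.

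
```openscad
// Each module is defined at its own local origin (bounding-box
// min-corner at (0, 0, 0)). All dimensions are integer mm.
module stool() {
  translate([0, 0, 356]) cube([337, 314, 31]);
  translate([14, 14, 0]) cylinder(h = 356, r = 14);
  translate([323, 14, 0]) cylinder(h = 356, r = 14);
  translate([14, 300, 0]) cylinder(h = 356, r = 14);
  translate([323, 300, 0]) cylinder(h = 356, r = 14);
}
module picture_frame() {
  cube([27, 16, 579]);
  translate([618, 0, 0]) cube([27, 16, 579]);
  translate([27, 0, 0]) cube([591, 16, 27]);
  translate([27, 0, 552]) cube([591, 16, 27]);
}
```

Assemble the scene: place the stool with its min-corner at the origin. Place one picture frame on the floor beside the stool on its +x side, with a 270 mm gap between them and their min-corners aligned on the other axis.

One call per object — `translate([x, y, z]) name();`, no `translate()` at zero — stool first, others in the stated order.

stool();
translate([607, 0, 0]) picture_frame();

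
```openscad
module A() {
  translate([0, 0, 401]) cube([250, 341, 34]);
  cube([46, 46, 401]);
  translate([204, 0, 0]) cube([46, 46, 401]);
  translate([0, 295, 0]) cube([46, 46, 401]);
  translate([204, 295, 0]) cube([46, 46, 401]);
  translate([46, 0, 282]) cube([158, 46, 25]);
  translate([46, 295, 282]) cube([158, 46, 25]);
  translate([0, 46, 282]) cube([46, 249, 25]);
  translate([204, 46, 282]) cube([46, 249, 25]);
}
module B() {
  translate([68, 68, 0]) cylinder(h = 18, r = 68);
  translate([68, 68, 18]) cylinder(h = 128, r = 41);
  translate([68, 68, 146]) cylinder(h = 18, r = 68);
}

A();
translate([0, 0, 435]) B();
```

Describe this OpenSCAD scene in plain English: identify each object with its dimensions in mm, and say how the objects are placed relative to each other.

A is a four-legged stool. The seat is 250×341 mm, 34 mm thick, top at z = 435 mm. It stands on four square legs, each 46×46 mm in cross-section, from z = 0 to the seat underside, each flush with a corner of the seat. Four stretchers, 46 mm wide and 25 mm tall, connect adjacent legs with their undersides at z = 282 mm, each running between the inner faces of the legs it joins and aligned with the legs' outer faces on the other axis.

B is a spool: two coaxial disc flanges of radius 68 mm and thickness 18 mm, joined by a core cylinder of radius 41 mm and height 128 mm. The lower flange rests on z = 0 and the three cylinders share a vertical axis.

The spool is on top of the stool.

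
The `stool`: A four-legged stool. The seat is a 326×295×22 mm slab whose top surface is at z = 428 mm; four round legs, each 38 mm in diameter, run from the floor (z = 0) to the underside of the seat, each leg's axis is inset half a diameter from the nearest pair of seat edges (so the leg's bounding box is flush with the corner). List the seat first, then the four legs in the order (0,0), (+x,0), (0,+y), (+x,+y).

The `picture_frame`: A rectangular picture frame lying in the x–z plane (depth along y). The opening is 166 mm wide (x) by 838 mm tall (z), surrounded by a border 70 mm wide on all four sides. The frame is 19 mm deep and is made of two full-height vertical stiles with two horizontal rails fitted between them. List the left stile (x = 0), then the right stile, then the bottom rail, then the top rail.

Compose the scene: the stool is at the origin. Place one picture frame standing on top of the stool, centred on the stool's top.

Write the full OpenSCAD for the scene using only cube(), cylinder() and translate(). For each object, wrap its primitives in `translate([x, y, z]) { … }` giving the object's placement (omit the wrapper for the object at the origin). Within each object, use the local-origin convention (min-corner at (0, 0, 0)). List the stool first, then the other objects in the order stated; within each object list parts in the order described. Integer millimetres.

translate([0, 0, 406]) cube([326, 295, 22]);
translate([19, 19, 0]) cylinder(h = 406, r = 19);
translate([307, 19, 0]) cylinder(h = 406, r = 19);
translate([19, 276, 0]) cylinder(h = 406, r = 19);
translate([307, 276, 0]) cylinder(h = 406, r = 19);
translate([10, 138, 428]) {
  cube([70, 19, 978]);
  translate([236, 0, 0]) cube([70, 19, 978]);
  translate([70, 0, 0]) cube([166, 19, 70]);
  translate([70, 0, 908]) cube([166, 19, 70]);
}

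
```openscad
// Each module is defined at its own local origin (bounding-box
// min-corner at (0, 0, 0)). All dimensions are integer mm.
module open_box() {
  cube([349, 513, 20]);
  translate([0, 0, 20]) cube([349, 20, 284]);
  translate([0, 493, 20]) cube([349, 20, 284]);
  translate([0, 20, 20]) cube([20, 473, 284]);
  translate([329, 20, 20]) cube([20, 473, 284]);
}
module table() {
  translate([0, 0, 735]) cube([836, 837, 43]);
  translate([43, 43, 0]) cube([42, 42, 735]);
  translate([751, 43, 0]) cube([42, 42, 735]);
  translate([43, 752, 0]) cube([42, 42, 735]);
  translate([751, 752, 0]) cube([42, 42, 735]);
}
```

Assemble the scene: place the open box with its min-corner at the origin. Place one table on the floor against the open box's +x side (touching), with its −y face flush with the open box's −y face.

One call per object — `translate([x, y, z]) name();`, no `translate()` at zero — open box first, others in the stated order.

open_box();
translate([349, 0, 0]) table();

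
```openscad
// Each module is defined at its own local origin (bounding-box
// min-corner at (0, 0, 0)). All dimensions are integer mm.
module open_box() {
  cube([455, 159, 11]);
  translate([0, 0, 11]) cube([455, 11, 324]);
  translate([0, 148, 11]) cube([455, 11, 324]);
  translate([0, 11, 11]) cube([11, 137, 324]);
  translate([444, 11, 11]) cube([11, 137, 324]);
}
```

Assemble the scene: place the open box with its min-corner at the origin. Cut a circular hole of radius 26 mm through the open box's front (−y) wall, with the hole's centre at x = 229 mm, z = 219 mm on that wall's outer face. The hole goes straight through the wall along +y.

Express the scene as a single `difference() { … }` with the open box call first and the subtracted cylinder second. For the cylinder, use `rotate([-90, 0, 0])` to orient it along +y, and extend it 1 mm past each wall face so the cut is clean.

difference() {
  open_box();
  translate([229, -1, 219]) rotate([-90, 0, 0]) cylinder(h = 13, r = 26);
}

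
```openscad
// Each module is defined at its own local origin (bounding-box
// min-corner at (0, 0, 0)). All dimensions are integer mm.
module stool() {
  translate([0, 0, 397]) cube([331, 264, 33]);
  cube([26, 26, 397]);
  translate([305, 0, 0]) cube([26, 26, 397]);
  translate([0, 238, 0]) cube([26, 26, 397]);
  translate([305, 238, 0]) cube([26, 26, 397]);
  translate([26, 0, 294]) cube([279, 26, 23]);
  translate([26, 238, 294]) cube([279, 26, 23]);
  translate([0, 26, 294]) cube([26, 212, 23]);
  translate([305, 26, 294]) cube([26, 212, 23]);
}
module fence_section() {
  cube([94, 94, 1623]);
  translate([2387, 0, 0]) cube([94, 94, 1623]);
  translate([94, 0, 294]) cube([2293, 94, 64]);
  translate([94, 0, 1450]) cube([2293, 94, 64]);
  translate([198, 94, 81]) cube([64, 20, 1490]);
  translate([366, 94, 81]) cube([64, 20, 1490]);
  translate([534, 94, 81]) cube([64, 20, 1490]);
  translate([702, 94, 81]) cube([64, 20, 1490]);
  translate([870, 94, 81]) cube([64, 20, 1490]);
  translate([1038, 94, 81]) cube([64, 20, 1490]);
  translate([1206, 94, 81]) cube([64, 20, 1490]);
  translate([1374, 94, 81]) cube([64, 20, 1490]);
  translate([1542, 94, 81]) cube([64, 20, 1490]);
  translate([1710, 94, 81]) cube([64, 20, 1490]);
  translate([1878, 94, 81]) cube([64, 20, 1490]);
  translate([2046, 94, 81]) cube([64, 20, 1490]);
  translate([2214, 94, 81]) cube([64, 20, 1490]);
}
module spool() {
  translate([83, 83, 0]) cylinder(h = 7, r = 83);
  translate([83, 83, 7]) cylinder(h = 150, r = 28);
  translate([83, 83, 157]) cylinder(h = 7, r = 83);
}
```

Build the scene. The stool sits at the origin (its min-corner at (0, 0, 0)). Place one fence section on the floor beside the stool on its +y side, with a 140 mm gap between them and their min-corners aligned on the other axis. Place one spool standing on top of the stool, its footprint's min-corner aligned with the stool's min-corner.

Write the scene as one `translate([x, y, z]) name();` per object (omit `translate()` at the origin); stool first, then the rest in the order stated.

stool();
translate([0, 404, 0]) fence_section();
translate([0, 0, 430]) spool();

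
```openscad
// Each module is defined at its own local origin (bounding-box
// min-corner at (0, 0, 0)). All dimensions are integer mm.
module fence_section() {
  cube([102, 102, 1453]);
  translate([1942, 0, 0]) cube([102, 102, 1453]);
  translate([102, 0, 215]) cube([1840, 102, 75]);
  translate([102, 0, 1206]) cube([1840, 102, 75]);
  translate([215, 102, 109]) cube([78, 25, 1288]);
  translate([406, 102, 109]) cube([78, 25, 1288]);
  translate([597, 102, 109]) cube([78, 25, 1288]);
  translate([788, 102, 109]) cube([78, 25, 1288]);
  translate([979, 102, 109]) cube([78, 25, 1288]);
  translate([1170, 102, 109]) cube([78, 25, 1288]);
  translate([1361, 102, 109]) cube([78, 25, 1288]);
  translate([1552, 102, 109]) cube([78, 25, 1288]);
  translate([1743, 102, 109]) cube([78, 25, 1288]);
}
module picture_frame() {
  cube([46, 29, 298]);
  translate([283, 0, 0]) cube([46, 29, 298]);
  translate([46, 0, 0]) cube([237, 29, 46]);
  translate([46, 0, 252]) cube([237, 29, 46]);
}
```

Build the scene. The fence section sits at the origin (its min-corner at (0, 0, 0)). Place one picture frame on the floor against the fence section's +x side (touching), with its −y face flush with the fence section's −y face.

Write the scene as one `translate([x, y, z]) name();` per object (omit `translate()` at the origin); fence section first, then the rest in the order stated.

fence_section();
translate([2044, 0, 0]) picture_frame();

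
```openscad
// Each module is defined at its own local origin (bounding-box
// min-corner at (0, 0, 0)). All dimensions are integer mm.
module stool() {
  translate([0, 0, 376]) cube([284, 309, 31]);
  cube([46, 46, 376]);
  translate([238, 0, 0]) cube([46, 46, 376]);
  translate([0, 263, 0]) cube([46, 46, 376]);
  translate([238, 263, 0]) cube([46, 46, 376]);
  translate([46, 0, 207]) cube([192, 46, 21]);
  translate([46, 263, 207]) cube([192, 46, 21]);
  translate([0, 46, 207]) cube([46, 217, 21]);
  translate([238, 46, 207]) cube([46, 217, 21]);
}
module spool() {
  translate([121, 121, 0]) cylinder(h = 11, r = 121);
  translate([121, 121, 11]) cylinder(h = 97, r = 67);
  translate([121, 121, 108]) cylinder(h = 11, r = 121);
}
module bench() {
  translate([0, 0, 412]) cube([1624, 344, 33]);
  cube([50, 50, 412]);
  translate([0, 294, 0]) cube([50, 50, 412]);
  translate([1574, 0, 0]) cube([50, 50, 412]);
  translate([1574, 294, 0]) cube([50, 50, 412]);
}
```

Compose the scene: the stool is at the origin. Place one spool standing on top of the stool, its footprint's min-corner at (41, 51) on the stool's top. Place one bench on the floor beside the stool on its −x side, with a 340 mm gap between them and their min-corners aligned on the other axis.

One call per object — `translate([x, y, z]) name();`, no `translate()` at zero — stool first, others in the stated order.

stool();
translate([41, 51, 407]) spool();
translate([-1964, 0, 0]) bench();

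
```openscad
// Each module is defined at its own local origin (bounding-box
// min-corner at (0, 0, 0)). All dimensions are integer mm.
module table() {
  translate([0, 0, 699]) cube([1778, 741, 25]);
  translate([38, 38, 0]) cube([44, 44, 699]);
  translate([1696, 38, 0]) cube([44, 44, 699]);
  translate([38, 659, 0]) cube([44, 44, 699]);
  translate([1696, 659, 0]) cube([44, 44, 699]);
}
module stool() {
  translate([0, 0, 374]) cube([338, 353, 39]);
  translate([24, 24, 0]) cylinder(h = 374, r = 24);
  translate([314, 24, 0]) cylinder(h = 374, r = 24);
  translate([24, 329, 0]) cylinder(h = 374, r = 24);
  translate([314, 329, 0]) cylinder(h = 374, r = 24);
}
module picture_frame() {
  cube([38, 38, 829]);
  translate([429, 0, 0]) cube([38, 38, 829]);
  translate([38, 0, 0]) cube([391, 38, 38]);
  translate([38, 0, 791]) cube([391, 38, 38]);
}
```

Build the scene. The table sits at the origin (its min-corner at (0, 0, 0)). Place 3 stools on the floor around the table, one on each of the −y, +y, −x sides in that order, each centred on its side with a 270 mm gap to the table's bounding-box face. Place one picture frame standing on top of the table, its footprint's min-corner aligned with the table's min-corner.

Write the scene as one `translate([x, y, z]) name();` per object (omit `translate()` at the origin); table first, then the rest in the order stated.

table();
translate([720, -623, 0]) stool();
translate([720, 1011, 0]) stool();
translate([-608, 194, 0]) stool();
translate([0, 0, 724]) picture_frame();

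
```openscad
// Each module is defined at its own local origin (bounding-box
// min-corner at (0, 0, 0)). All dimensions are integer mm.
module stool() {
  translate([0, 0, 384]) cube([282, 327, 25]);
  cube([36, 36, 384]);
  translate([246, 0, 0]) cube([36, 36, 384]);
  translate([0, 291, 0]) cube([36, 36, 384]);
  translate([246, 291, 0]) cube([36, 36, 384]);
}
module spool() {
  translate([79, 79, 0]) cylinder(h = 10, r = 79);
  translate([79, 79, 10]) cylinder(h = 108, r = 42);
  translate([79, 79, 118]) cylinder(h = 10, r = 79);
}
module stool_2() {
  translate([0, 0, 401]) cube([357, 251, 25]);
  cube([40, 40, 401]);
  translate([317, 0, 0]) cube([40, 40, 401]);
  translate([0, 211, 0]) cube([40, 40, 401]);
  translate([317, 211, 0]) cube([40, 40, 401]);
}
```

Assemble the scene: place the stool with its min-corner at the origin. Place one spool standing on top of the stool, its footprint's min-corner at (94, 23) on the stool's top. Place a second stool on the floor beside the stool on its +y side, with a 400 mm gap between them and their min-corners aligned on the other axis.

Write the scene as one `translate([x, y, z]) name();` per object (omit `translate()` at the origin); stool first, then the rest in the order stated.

stool();
translate([94, 23, 409]) spool();
translate([0, 727, 0]) stool_2();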